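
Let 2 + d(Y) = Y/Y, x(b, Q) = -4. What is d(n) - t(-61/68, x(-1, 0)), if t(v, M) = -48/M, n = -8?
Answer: -13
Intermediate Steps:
d(Y) = -1 (d(Y) = -2 + Y/Y = -2 + 1 = -1)
d(n) - t(-61/68, x(-1, 0)) = -1 - (-48)/(-4) = -1 - (-48)*(-1)/4 = -1 - 1*12 = -1 - 12 = -13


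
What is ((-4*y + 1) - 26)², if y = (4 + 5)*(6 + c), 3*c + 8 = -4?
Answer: 9409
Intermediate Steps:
c = -4 (c = -8/3 + (⅓)*(-4) = -8/3 - 4/3 = -4)
y = 18 (y = (4 + 5)*(6 - 4) = 9*2 = 18)
((-4*y + 1) - 26)² = ((-4*18 + 1) - 26)² = ((-72 + 1) - 26)² = (-71 - 26)² = (-97)² = 9409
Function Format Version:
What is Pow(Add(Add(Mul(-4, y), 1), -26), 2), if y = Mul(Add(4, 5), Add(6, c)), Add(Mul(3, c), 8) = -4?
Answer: 9409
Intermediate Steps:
c = -4 (c = Add(Rational(-8, 3), Mul(Rational(1, 3), -4)) = Add(Rational(-8, 3), Rational(-4, 3)) = -4)
y = 18 (y = Mul(Add(4, 5), Add(6, -4)) = Mul(9, 2) = 18)
Pow(Add(Add(Mul(-4, y), 1), -26), 2) = Pow(Add(Add(Mul(-4, 18), 1), -26), 2) = Pow(Add(Add(-72, 1), -26), 2) = Pow(Add(-71, -26), 2) = Pow(-97, 2) = 9409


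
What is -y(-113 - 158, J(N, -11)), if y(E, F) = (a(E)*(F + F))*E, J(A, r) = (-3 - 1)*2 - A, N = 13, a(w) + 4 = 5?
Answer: -11382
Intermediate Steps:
a(w) = 1 (a(w) = -4 + 5 = 1)
J(A, r) = -8 - A (J(A, r) = -4*2 - A = -8 - A)
y(E, F) = 2*E*F (y(E, F) = (1*(F + F))*E = (1*(2*F))*E = (2*F)*E = 2*E*F)
-y(-113 - 158, J(N, -11)) = -2*(-113 - 158)*(-8 - 1*13) = -2*(-271)*(-8 - 13) = -2*(-271)*(-21) = -1*11382 = -11382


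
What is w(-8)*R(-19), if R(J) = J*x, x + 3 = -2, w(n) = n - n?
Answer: 0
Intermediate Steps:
w(n) = 0
x = -5 (x = -3 - 2 = -5)
R(J) = -5*J (R(J) = J*(-5) = -5*J)
w(-8)*R(-19) = 0*(-5*(-19)) = 0*95 = 0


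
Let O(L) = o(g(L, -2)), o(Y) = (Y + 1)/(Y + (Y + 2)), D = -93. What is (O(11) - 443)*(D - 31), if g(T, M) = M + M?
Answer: 54870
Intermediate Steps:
g(T, M) = 2*M
o(Y) = (1 + Y)/(2 + 2*Y) (o(Y) = (1 + Y)/(Y + (2 + Y)) = (1 + Y)/(2 + 2*Y))
O(L) = ½
(O(11) - 443)*(D - 31) = (½ - 443)*(-93 - 31) = -885/2*(-124) = 54870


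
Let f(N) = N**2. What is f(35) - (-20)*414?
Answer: 9505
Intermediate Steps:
f(35) - (-20)*414 = 35**2 - (-20)*414 = 1225 - 1*(-8280) = 1225 + 8280 = 9505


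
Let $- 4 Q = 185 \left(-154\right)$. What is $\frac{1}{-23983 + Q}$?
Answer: $- \frac{2}{33721} \approx -5.931 \cdot 10^{-5}$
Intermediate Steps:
$Q = \frac{14245}{2}$ ($Q = - \frac{185 \left(-154\right)}{4} = \left(- \frac{1}{4}\right) \left(-28490\right) = \frac{14245}{2} \approx 7122.5$)
$\frac{1}{-23983 + Q} = \frac{1}{-23983 + \frac{14245}{2}} = \frac{1}{- \frac{33721}{2}} = - \frac{2}{33721}$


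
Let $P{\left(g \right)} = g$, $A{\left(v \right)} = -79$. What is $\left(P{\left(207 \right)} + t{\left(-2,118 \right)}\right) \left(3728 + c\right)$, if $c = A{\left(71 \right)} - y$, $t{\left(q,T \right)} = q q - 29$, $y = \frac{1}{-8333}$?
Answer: $\frac{425699652}{641} \approx 6.6412 \cdot 10^{5}$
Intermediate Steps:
$y = - \frac{1}{8333} \approx -0.00012$
$t{\left(q,T \right)} = -29 + q^{2}$ ($t{\left(q,T \right)} = q^{2} - 29 = -29 + q^{2}$)
$c = - \frac{658306}{8333}$ ($c = -79 - - \frac{1}{8333} = -79 + \frac{1}{8333} = - \frac{658306}{8333} \approx -79.0$)
$\left(P{\left(207 \right)} + t{\left(-2,118 \right)}\right) \left(3728 + c\right) = \left(207 - \left(29 - \left(-2\right)^{2}\right)\right) \left(3728 - \frac{658306}{8333}\right) = \left(207 + \left(-29 + 4\right)\right) \frac{30407118}{8333} = \left(207 - 25\right) \frac{30407118}{8333} = 182 \cdot \frac{30407118}{8333} = \frac{425699652}{641}$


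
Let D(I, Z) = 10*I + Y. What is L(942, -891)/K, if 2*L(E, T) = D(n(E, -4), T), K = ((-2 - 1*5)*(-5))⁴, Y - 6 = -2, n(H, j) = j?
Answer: -18/1500625 ≈ -1.1995e-5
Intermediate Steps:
Y = 4 (Y = 6 - 2 = 4)
K = 1500625 (K = ((-2 - 5)*(-5))⁴ = (-7*(-5))⁴ = 35⁴ = 1500625)
D(I, Z) = 4 + 10*I (D(I, Z) = 10*I + 4 = 4 + 10*I)
L(E, T) = -18 (L(E, T) = (4 + 10*(-4))/2 = (4 - 40)/2 = (½)*(-36) = -18)
L(942, -891)/K = -18/1500625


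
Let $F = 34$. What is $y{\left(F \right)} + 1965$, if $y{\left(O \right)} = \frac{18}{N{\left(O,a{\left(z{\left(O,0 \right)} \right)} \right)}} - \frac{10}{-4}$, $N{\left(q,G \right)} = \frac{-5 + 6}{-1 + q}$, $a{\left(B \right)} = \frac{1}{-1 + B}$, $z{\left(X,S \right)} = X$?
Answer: $\frac{5123}{2} \approx 2561.5$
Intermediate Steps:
$N{\left(q,G \right)} = \frac{1}{-1 + q}$ ($N{\left(q,G \right)} = 1 \frac{1}{-1 + q} = \frac{1}{-1 + q}$)
$y{\left(O \right)} = - \frac{31}{2} + 18 O$ ($y{\left(O \right)} = \frac{18}{\frac{1}{-1 + O}} - \frac{10}{-4} = 18 \left(-1 + O\right) - - \frac{5}{2} = \left(-18 + 18 O\right) + \frac{5}{2} = - \frac{31}{2} + 18 O$)
$y{\left(F \right)} + 1965 = \left(- \frac{31}{2} + 18 \cdot 34\right) + 1965 = \left(- \frac{31}{2} + 612\right) + 1965 = \frac{1193}{2} + 1965 = \frac{5123}{2}$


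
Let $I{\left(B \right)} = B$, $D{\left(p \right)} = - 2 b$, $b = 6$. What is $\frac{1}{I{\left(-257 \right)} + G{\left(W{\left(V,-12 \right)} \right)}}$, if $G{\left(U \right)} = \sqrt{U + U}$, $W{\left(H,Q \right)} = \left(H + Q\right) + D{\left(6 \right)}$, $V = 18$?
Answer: $- \frac{257}{66061} - \frac{2 i \sqrt{3}}{66061} \approx -0.0038903 - 5.2438 \cdot 10^{-5} i$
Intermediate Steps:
$D{\left(p \right)} = -12$ ($D{\left(p \right)} = \left(-2\right) 6 = -12$)
$W{\left(H,Q \right)} = -12 + H + Q$ ($W{\left(H,Q \right)} = \left(H + Q\right) - 12 = -12 + H + Q$)
$G{\left(U \right)} = \sqrt{2} \sqrt{U}$ ($G{\left(U \right)} = \sqrt{2 U} = \sqrt{2} \sqrt{U}$)
$\frac{1}{I{\left(-257 \right)} + G{\left(W{\left(V,-12 \right)} \right)}} = \frac{1}{-257 + \sqrt{2} \sqrt{-12 + 18 - 12}} = \frac{1}{-257 + \sqrt{2} \sqrt{-6}} = \frac{1}{-257 + \sqrt{2} i \sqrt{6}} = \frac{1}{-257 + 2 i \sqrt{3}}$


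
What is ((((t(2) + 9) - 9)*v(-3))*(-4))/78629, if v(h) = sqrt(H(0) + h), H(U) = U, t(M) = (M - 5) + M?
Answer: 4*I*sqrt(3)/78629 ≈ 8.8113e-5*I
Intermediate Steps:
t(M) = -5 + 2*M (t(M) = (-5 + M) + M = -5 + 2*M)
v(h) = sqrt(h) (v(h) = sqrt(0 + h) = sqrt(h))
((((t(2) + 9) - 9)*v(-3))*(-4))/78629 = (((((-5 + 2*2) + 9) - 9)*sqrt(-3))*(-4))/78629 = (((((-5 + 4) + 9) - 9)*(I*sqrt(3)))*(-4))*(1/78629) = ((((-1 + 9) - 9)*(I*sqrt(3)))*(-4))*(1/78629) = (((8 - 9)*(I*sqrt(3)))*(-4))*(1/78629) = (-I*sqrt(3)*(-4))*(1/78629) = (4*I*sqrt(3))*(1/78629) = 4*I*sqrt(3)/78629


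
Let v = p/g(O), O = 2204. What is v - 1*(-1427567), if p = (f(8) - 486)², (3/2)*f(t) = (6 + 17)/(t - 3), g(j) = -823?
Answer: 264297243689/185175 ≈ 1.4273e+6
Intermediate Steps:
f(t) = 46/(3*(-3 + t)) (f(t) = 2*((6 + 17)/(t - 3))/3 = 2*(23/(-3 + t))/3 = 46/(3*(-3 + t)))
p = 52475536/225 (p = (46/(3*(-3 + 8)) - 486)² = ((46/3)/5 - 486)² = ((46/3)*(⅕) - 486)² = (46/15 - 486)² = (-7244/15)² = 52475536/225 ≈ 2.3322e+5)
v = -52475536/185175 (v = (52475536/225)/(-823) = (52475536/225)*(-1/823) = -52475536/185175 ≈ -283.38)
v - 1*(-1427567) = -52475536/185175 - 1*(-1427567) = -52475536/185175 + 1427567 = 264297243689/185175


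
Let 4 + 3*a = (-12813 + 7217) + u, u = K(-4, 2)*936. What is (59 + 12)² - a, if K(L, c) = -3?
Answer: 23531/3 ≈ 7843.7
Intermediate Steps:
u = -2808 (u = -3*936 = -2808)
a = -8408/3 (a = -4/3 + ((-12813 + 7217) - 2808)/3 = -4/3 + (-5596 - 2808)/3 = -4/3 + (⅓)*(-8404) = -4/3 - 8404/3 = -8408/3 ≈ -2802.7)
(59 + 12)² - a = (59 + 12)² - 1*(-8408/3) = 71² + 8408/3 = 5041 + 8408/3 = 23531/3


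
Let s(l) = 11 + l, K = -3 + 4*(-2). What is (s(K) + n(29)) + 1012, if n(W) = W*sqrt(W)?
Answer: 1012 + 29*sqrt(29) ≈ 1168.2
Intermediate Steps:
n(W) = W**(3/2)
K = -11 (K = -3 - 8 = -11)
(s(K) + n(29)) + 1012 = ((11 - 11) + 29**(3/2)) + 1012 = (0 + 29*sqrt(29)) + 1012 = 29*sqrt(29) + 1012 = 1012 + 29*sqrt(29)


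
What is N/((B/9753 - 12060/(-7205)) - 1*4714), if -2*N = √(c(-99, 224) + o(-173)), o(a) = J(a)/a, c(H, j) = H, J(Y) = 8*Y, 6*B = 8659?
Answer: 42162219*I*√91/397351777697 ≈ 0.0010122*I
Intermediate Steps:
B = 8659/6 (B = (⅙)*8659 = 8659/6 ≈ 1443.2)
o(a) = 8 (o(a) = (8*a)/a = 8)
N = -I*√91/2 (N = -√(-99 + 8)/2 = -I*√91/2 ≈ -4.7697*I)
N/((B/9753 - 12060/(-7205)) - 1*4714) = (-I*√91/2)/(((8659/6)/9753 - 12060/(-7205)) - 1*4714) = (-I*√91/2)/(((8659/6)*(1/9753) - 12060*(-1/7205)) - 4714) = (-I*√91/2)/((8659/58518 + 2412/1441) - 4714) = (-I*√91/2)/(153623035/84324438 - 4714) = (-I*√91/2)/(-397351777697/84324438) = -I*√91/2*(-84324438/397351777697) = 42162219*I*√91/397351777697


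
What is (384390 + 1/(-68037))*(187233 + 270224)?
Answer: 11963755093343053/68037 ≈ 1.7584e+11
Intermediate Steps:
(384390 + 1/(-68037))*(187233 + 270224) = (384390 - 1/68037)*457457 = (26152742429/68037)*457457 = 11963755093343053/68037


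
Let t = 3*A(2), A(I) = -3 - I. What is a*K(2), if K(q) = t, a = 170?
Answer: -2550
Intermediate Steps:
t = -15 (t = 3*(-3 - 1*2) = 3*(-3 - 2) = 3*(-5) = -15)
K(q) = -15
a*K(2) = 170*(-15) = -2550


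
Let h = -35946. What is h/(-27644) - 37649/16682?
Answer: -55139723/57644651 ≈ -0.95654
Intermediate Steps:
h/(-27644) - 37649/16682 = -35946/(-27644) - 37649/16682 = -35946*(-1/27644) - 37649*1/16682 = 17973/13822 - 37649/16682 = -55139723/57644651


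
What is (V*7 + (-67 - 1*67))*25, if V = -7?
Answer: -4575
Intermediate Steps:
(V*7 + (-67 - 1*67))*25 = (-7*7 + (-67 - 1*67))*25 = (-49 + (-67 - 67))*25 = (-49 - 134)*25 = -183*25 = -4575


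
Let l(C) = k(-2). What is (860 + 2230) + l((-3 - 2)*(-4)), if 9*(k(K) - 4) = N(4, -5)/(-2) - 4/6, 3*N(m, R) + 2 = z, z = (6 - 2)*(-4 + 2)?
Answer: 27847/9 ≈ 3094.1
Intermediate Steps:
z = -8 (z = 4*(-2) = -8)
N(m, R) = -10/3 (N(m, R) = -⅔ + (⅓)*(-8) = -⅔ - 8/3 = -10/3)
k(K) = 37/9 (k(K) = 4 + (-10/3/(-2) - 4/6)/9 = 4 + (-10/3*(-½) - 4*⅙)/9 = 4 + (5/3 - ⅔)/9 = 4 + (⅑)*1 = 4 + ⅑ = 37/9)
l(C) = 37/9
(860 + 2230) + l((-3 - 2)*(-4)) = (860 + 2230) + 37/9 = 3090 + 37/9 = 27847/9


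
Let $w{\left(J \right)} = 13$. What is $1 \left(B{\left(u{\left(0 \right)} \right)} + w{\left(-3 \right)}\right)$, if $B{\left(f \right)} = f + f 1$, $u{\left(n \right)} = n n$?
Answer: $13$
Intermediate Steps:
$u{\left(n \right)} = n^{2}$
$B{\left(f \right)} = 2 f$ ($B{\left(f \right)} = f + f = 2 f$)
$1 \left(B{\left(u{\left(0 \right)} \right)} + w{\left(-3 \right)}\right) = 1 \left(2 \cdot 0^{2} + 13\right) = 1 \left(2 \cdot 0 + 13\right) = 1 \left(0 + 13\right) = 1 \cdot 13 = 13$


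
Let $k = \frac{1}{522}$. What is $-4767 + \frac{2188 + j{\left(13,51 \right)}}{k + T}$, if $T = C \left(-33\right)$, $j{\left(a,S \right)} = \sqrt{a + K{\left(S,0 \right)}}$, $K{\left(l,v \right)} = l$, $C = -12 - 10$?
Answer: $- \frac{1805417979}{378973} \approx -4764.0$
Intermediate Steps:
$C = -22$ ($C = -12 - 10 = -22$)
$j{\left(a,S \right)} = \sqrt{S + a}$ ($j{\left(a,S \right)} = \sqrt{a + S} = \sqrt{S + a}$)
$T = 726$ ($T = \left(-22\right) \left(-33\right) = 726$)
$k = \frac{1}{522} \approx 0.0019157$
$-4767 + \frac{2188 + j{\left(13,51 \right)}}{k + T} = -4767 + \frac{2188 + \sqrt{51 + 13}}{\frac{1}{522} + 726} = -4767 + \frac{2188 + \sqrt{64}}{\frac{378973}{522}} = -4767 + \left(2188 + 8\right) \frac{522}{378973} = -4767 + 2196 \cdot \frac{522}{378973} = -4767 + \frac{1146312}{378973} = - \frac{1805417979}{378973}$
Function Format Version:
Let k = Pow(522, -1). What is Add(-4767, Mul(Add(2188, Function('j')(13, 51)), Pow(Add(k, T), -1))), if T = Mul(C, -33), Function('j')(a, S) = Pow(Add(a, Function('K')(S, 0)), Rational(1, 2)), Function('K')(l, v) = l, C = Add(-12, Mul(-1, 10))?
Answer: Rational(-1805417979, 378973) ≈ -4764.0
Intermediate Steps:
C = -22 (C = Add(-12, -10) = -22)
Function('j')(a, S) = Pow(Add(S, a), Rational(1, 2)) (Function('j')(a, S) = Pow(Add(a, S), Rational(1, 2)) = Pow(Add(S, a), Rational(1, 2)))
T = 726 (T = Mul(-22, -33) = 726)
k = Rational(1, 522) ≈ 0.0019157
Add(-4767, Mul(Add(2188, Function('j')(13, 51)), Pow(Add(k, T), -1))) = Add(-4767, Mul(Add(2188, Pow(Add(51, 13), Rational(1, 2))), Pow(Add(Rational(1, 522), 726), -1))) = Add(-4767, Mul(Add(2188, Pow(64, Rational(1, 2))), Pow(Rational(378973, 522), -1))) = Add(-4767, Mul(Add(2188, 8), Rational(522, 378973))) = Add(-4767, Mul(2196, Rational(522, 378973))) = Add(-4767, Rational(1146312, 378973)) = Rational(-1805417979, 378973)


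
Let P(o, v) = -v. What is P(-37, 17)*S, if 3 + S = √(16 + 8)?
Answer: 51 - 34*√6 ≈ -32.283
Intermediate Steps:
S = -3 + 2*√6 (S = -3 + √(16 + 8) = -3 + √24 = -3 + 2*√6 ≈ 1.8990)
P(-37, 17)*S = (-1*17)*(-3 + 2*√6) = -17*(-3 + 2*√6) = 51 - 34*√6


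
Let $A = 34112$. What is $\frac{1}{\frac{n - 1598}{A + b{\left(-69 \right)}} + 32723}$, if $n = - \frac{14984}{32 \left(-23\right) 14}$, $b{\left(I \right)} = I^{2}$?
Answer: $\frac{50068424}{1638386982201} \approx 3.056 \cdot 10^{-5}$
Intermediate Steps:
$n = \frac{1873}{1288}$ ($n = - \frac{14984}{\left(-736\right) 14} = - \frac{14984}{-10304} = \left(-14984\right) \left(- \frac{1}{10304}\right) = \frac{1873}{1288} \approx 1.4542$)
$\frac{1}{\frac{n - 1598}{A + b{\left(-69 \right)}} + 32723} = \frac{1}{\frac{\frac{1873}{1288} - 1598}{34112 + \left(-69\right)^{2}} + 32723} = \frac{1}{\frac{\frac{1873}{1288} - 1598}{34112 + 4761} + 32723} = \frac{1}{\frac{\frac{1873}{1288} - 1598}{38873} + 32723} = \frac{1}{\left(- \frac{2056351}{1288}\right) \frac{1}{38873} + 32723} = \frac{1}{- \frac{2056351}{50068424} + 32723} = \frac{1}{\frac{1638386982201}{50068424}} = \frac{50068424}{1638386982201}$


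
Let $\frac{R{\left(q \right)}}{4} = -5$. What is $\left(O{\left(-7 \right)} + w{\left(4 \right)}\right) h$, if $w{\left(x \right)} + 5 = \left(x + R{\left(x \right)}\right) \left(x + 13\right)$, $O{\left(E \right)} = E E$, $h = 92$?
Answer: $-20976$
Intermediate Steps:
$R{\left(q \right)} = -20$ ($R{\left(q \right)} = 4 \left(-5\right) = -20$)
$O{\left(E \right)} = E^{2}$
$w{\left(x \right)} = -5 + \left(-20 + x\right) \left(13 + x\right)$ ($w{\left(x \right)} = -5 + \left(x - 20\right) \left(x + 13\right) = -5 + \left(-20 + x\right) \left(13 + x\right)$)
$\left(O{\left(-7 \right)} + w{\left(4 \right)}\right) h = \left(\left(-7\right)^{2} - \left(293 - 16\right)\right) 92 = \left(49 - 277\right) 92 = \left(-228\right) 92 = -20976$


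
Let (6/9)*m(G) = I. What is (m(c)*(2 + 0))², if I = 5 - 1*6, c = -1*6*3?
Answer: 9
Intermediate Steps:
c = -18 (c = -6*3 = -18)
I = -1 (I = 5 - 6 = -1)
m(G) = -3/2 (m(G) = (3/2)*(-1) = -3/2)
(m(c)*(2 + 0))² = (-3*(2 + 0)/2)² = (-3/2*2)² = (-3)² = 9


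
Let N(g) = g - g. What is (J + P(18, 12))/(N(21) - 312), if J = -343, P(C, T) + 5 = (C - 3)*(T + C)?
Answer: -17/52 ≈ -0.32692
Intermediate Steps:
P(C, T) = -5 + (-3 + C)*(C + T) (P(C, T) = -5 + (C - 3)*(T + C) = -5 + (-3 + C)*(C + T))
N(g) = 0
(J + P(18, 12))/(N(21) - 312) = (-343 + (-5 + 18**2 - 3*18 - 3*12 + 18*12))/(0 - 312) = (-343 + (-5 + 324 - 54 - 36 + 216))/(-312) = (-343 + 445)*(-1/312) = 102*(-1/312) = -17/52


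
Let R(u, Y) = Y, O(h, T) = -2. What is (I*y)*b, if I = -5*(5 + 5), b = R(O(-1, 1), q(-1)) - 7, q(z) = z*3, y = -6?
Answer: -3000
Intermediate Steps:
q(z) = 3*z
b = -10 (b = 3*(-1) - 7 = -3 - 7 = -10)
I = -50 (I = -5*10 = -50)
(I*y)*b = -50*(-6)*(-10) = 300*(-10) = -3000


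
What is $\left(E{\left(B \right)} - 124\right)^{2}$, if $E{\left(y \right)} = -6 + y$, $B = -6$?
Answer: $18496$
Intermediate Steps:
$\left(E{\left(B \right)} - 124\right)^{2} = \left(\left(-6 - 6\right) - 124\right)^{2} = \left(-12 - 124\right)^{2} = \left(-136\right)^{2} = 18496$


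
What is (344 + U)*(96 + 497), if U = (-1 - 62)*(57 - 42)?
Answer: -356393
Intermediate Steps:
U = -945 (U = -63*15 = -945)
(344 + U)*(96 + 497) = (344 - 945)*(96 + 497) = -601*593 = -356393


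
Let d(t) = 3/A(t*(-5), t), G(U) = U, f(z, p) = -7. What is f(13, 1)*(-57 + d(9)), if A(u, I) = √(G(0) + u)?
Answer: 399 + 7*I*√5/5 ≈ 399.0 + 3.1305*I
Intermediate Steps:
A(u, I) = √u (A(u, I) = √(0 + u) = √u)
d(t) = 3*√5/(5*√(-t)) (d(t) = 3/(√(t*(-5))) = 3/(√(-5*t)) = 3/((√5*√(-t))) = 3*(√5/(5*√(-t))) = 3*√5/(5*√(-t)))
f(13, 1)*(-57 + d(9)) = -7*(-57 + 3*√5/(5*√(-1*9))) = -7*(-57 + 3*√5/(5*√(-9))) = -7*(-57 + 3*√5*(-I/3)/5) = -7*(-57 - I*√5/5) = 399 + 7*I*√5/5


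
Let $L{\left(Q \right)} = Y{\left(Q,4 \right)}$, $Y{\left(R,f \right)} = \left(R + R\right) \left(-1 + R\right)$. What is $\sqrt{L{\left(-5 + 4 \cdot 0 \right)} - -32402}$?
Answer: $\sqrt{32462} \approx 180.17$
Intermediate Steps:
$Y{\left(R,f \right)} = 2 R \left(-1 + R\right)$
$L{\left(Q \right)} = 2 Q \left(-1 + Q\right)$
$\sqrt{L{\left(-5 + 4 \cdot 0 \right)} - -32402} = \sqrt{2 \left(-5 + 4 \cdot 0\right) \left(-1 + \left(-5 + 4 \cdot 0\right)\right) - -32402} = \sqrt{2 \left(-5 + 0\right) \left(-1 + \left(-5 + 0\right)\right) + 32402} = \sqrt{2 \left(-5\right) \left(-1 - 5\right) + 32402} = \sqrt{2 \left(-5\right) \left(-6\right) + 32402} = \sqrt{60 + 32402} = \sqrt{32462}$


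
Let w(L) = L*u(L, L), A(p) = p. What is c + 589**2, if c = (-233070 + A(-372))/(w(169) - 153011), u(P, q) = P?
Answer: 164788366/475 ≈ 3.4692e+5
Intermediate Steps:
w(L) = L**2 (w(L) = L*L = L**2)
c = 891/475 (c = (-233070 - 372)/(169**2 - 153011) = -233442/(28561 - 153011) = -233442/(-124450) = -233442*(-1/124450) = 891/475 ≈ 1.8758)
c + 589**2 = 891/475 + 589**2 = 891/475 + 346921 = 164788366/475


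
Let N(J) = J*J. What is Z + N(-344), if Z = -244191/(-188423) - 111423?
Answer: 1302812390/188423 ≈ 6914.3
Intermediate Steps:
Z = -20994411738/188423 (Z = -244191*(-1/188423) - 111423 = 244191/188423 - 111423 = -20994411738/188423 ≈ -1.1142e+5)
N(J) = J²
Z + N(-344) = -20994411738/188423 + (-344)² = -20994411738/188423 + 118336 = 1302812390/188423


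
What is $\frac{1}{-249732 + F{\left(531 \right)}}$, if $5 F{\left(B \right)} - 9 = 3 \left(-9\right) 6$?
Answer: $- \frac{5}{1248813} \approx -4.0038 \cdot 10^{-6}$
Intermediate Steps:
$F{\left(B \right)} = - \frac{153}{5}$ ($F{\left(B \right)} = \frac{9}{5} + \frac{3 \left(-9\right) 6}{5} = \frac{9}{5} + \frac{\left(-27\right) 6}{5} = \frac{9}{5} + \frac{1}{5} \left(-162\right) = \frac{9}{5} - \frac{162}{5} = - \frac{153}{5}$)
$\frac{1}{-249732 + F{\left(531 \right)}} = \frac{1}{-249732 - \frac{153}{5}} = \frac{1}{- \frac{1248813}{5}} = - \frac{5}{1248813}$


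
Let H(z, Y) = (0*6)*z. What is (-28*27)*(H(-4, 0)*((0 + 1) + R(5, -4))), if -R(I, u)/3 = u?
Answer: 0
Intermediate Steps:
R(I, u) = -3*u
H(z, Y) = 0 (H(z, Y) = 0*z = 0)
(-28*27)*(H(-4, 0)*((0 + 1) + R(5, -4))) = (-28*27)*(0*((0 + 1) - 3*(-4))) = -0*(1 + 12) = -0*13 = -756*0 = 0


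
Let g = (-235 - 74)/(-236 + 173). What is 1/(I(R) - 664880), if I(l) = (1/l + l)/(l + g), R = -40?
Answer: -29480/19600628779 ≈ -1.5040e-6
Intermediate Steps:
g = 103/21 (g = -309/(-63) = -309*(-1/63) = 103/21 ≈ 4.9048)
I(l) = (l + 1/l)/(103/21 + l) (I(l) = (1/l + l)/(l + 103/21) = (l + 1/l)/(103/21 + l))
1/(I(R) - 664880) = 1/(21*(1 + (-40)²)/(-40*(103 + 21*(-40))) - 664880) = 1/(21*(-1/40)*(1 + 1600)/(103 - 840) - 664880) = 1/(21*(-1/40)*1601/(-737) - 664880) = 1/(21*(-1/40)*(-1/737)*1601 - 664880) = 1/(33621/29480 - 664880) = 1/(-19600628779/29480) = -29480/19600628779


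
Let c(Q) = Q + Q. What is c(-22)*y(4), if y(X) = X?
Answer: -176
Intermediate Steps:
c(Q) = 2*Q
c(-22)*y(4) = (2*(-22))*4 = -44*4 = -176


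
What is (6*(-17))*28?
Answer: -2856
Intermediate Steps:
(6*(-17))*28 = -102*28 = -2856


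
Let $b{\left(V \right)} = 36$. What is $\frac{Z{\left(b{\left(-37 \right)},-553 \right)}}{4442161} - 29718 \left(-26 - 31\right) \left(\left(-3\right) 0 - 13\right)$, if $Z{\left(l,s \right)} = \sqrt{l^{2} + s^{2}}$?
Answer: $-22021038 + \frac{\sqrt{307105}}{4442161} \approx -2.2021 \cdot 10^{7}$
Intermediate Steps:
$\frac{Z{\left(b{\left(-37 \right)},-553 \right)}}{4442161} - 29718 \left(-26 - 31\right) \left(\left(-3\right) 0 - 13\right) = \frac{\sqrt{36^{2} + \left(-553\right)^{2}}}{4442161} - 29718 \left(-26 - 31\right) \left(\left(-3\right) 0 - 13\right) = \sqrt{1296 + 305809} \cdot \frac{1}{4442161} - 29718 \left(- 57 \left(0 - 13\right)\right) = \sqrt{307105} \cdot \frac{1}{4442161} - 29718 \left(\left(-57\right) \left(-13\right)\right) = \frac{\sqrt{307105}}{4442161} - 29718 \cdot 741 = \frac{\sqrt{307105}}{4442161} - 22021038 = -22021038 + \frac{\sqrt{307105}}{4442161}$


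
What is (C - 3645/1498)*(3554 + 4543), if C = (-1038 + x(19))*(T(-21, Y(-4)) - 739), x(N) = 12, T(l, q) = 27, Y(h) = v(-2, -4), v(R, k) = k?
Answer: 8860574071107/1498 ≈ 5.9149e+9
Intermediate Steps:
Y(h) = -4
C = 730512 (C = (-1038 + 12)*(27 - 739) = -1026*(-712) = 730512)
(C - 3645/1498)*(3554 + 4543) = (730512 - 3645/1498)*(3554 + 4543) = (730512 - 3645*1/1498)*8097 = (730512 - 3645/1498)*8097 = (1094303331/1498)*8097 = 8860574071107/1498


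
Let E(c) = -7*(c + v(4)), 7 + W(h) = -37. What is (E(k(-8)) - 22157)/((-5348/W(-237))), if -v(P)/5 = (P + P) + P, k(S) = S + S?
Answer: -237875/1337 ≈ -177.92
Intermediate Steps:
k(S) = 2*S
W(h) = -44 (W(h) = -7 - 37 = -44)
v(P) = -15*P (v(P) = -5*((P + P) + P) = -5*(2*P + P) = -15*P)
E(c) = 420 - 7*c (E(c) = -7*(c - 15*4) = -7*(c - 60) = -7*(-60 + c) = 420 - 7*c)
(E(k(-8)) - 22157)/((-5348/W(-237))) = ((420 - 14*(-8)) - 22157)/((-5348/(-44))) = ((420 - 7*(-16)) - 22157)/((-5348*(-1)/44)) = ((420 + 112) - 22157)/((-1*(-1337/11))) = (532 - 22157)/(1337/11) = -21625*11/1337 = -237875/1337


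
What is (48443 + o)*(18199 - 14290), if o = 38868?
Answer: 341298699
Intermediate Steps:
(48443 + o)*(18199 - 14290) = (48443 + 38868)*(18199 - 14290) = 87311*3909 = 341298699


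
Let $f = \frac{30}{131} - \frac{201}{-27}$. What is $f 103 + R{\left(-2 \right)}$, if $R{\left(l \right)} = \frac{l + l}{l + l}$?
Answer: $\frac{933020}{1179} \approx 791.37$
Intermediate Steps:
$f = \frac{9047}{1179}$ ($f = 30 \cdot \frac{1}{131} - - \frac{67}{9} = \frac{30}{131} + \frac{67}{9} = \frac{9047}{1179} \approx 7.6735$)
$R{\left(l \right)} = 1$ ($R{\left(l \right)} = \frac{2 l}{2 l} = 2 l \frac{1}{2 l} = 1$)
$f 103 + R{\left(-2 \right)} = \frac{9047}{1179} \cdot 103 + 1 = \frac{931841}{1179} + 1 = \frac{933020}{1179}$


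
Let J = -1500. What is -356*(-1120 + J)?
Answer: 932720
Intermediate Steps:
-356*(-1120 + J) = -356*(-1120 - 1500) = -356*(-2620) = 932720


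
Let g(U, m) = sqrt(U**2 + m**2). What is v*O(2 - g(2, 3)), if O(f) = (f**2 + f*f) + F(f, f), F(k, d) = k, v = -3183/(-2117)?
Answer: 114588/2117 - 28647*sqrt(13)/2117 ≈ 5.3376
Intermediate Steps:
v = 3183/2117 (v = -3183*(-1/2117) = 3183/2117 ≈ 1.5035)
O(f) = f + 2*f**2 (O(f) = (f**2 + f*f) + f = (f**2 + f**2) + f = 2*f**2 + f = f + 2*f**2)
v*O(2 - g(2, 3)) = 3183*((2 - sqrt(2**2 + 3**2))*(1 + 2*(2 - sqrt(2**2 + 3**2))))/2117 = 3183*((2 - sqrt(4 + 9))*(1 + 2*(2 - sqrt(4 + 9))))/2117 = 3183*((2 - sqrt(13))*(1 + 2*(2 - sqrt(13))))/2117 = 3183*((2 - sqrt(13))*(1 + (4 - 2*sqrt(13))))/2117 = 3183*((2 - sqrt(13))*(5 - 2*sqrt(13)))/2117 = 3183*(2 - sqrt(13))*(5 - 2*sqrt(13))/2117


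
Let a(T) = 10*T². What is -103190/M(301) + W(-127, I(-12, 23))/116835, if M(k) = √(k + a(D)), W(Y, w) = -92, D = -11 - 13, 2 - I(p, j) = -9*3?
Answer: -92/116835 - 103190*√6061/6061 ≈ -1325.5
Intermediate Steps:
I(p, j) = 29 (I(p, j) = 2 - (-9)*3 = 2 - 1*(-27) = 2 + 27 = 29)
D = -24
M(k) = √(5760 + k) (M(k) = √(k + 10*(-24)²) = √(k + 10*576) = √(k + 5760) = √(5760 + k))
-103190/M(301) + W(-127, I(-12, 23))/116835 = -103190/√(5760 + 301) - 92/116835 = -103190*√6061/6061 - 92*1/116835 = -103190*√6061/6061 - 92/116835 = -92/116835 - 103190*√6061/6061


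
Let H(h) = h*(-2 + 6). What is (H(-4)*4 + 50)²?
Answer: 196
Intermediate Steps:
H(h) = 4*h (H(h) = h*4 = 4*h)
(H(-4)*4 + 50)² = ((4*(-4))*4 + 50)² = (-16*4 + 50)² = (-64 + 50)² = (-14)² = 196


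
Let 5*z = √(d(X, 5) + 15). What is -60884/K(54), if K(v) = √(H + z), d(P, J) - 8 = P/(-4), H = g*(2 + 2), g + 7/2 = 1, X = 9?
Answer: 60884*I*√10/√(100 - √83) ≈ 20195.0*I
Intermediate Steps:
g = -5/2 (g = -7/2 + 1 = -5/2 ≈ -2.5000)
H = -10 (H = -5*(2 + 2)/2 = -5/2*4 = -10)
d(P, J) = 8 - P/4 (d(P, J) = 8 + P/(-4) = 8 + P*(-¼) = 8 - P/4)
z = √83/10 (z = √((8 - ¼*9) + 15)/5 = √((8 - 9/4) + 15)/5 = √(23/4 + 15)/5 = √(83/4)/5 = (√83/2)/5 = √83/10 ≈ 0.91104)
K(v) = √(-10 + √83/10)
-60884/K(54) = -60884*10/√(-1000 + 10*√83) = -608840/√(-1000 + 10*√83)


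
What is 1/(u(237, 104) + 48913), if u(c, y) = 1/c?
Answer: 237/11592382 ≈ 2.0444e-5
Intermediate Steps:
1/(u(237, 104) + 48913) = 1/(1/237 + 48913) = 1/(11592382/237) = 237/11592382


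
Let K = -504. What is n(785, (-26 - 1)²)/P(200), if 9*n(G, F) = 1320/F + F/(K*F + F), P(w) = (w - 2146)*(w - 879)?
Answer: 221077/1453548001374 ≈ 1.5209e-7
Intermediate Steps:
P(w) = (-2146 + w)*(-879 + w)
n(G, F) = -1/4527 + 440/(3*F) (n(G, F) = (1320/F + F/(-504*F + F))/9 = (1320/F + F/((-503*F)))/9 = (1320/F + F*(-1/(503*F)))/9 = (1320/F - 1/503)/9 = (-1/503 + 1320/F)/9 = -1/4527 + 440/(3*F))
n(785, (-26 - 1)²)/P(200) = ((663960 - (-26 - 1)²)/(4527*((-26 - 1)²)))/(1886334 + 200² - 3025*200) = ((663960 - 1*(-27)²)/(4527*((-27)²)))/(1886334 + 40000 - 605000) = ((1/4527)*(663960 - 1*729)/729)/1321334 = ((1/4527)*(1/729)*(663960 - 729))*(1/1321334) = ((1/4527)*(1/729)*663231)*(1/1321334) = (221077/1100061)*(1/1321334) = 221077/1453548001374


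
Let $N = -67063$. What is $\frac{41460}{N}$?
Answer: $- \frac{41460}{67063} \approx -0.61823$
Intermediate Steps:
$\frac{41460}{N} = \frac{41460}{-67063} = 41460 \left(- \frac{1}{67063}\right) = - \frac{41460}{67063}$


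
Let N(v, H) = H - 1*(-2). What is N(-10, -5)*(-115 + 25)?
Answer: 270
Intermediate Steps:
N(v, H) = 2 + H (N(v, H) = H + 2 = 2 + H)
N(-10, -5)*(-115 + 25) = (2 - 5)*(-115 + 25) = -3*(-90) = 270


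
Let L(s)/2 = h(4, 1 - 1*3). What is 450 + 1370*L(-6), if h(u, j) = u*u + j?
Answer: 38810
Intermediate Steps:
h(u, j) = j + u**2 (h(u, j) = u**2 + j = j + u**2)
L(s) = 28 (L(s) = 2*((1 - 1*3) + 4**2) = 2*((1 - 3) + 16) = 2*(-2 + 16) = 2*14 = 28)
450 + 1370*L(-6) = 450 + 1370*28 = 450 + 38360 = 38810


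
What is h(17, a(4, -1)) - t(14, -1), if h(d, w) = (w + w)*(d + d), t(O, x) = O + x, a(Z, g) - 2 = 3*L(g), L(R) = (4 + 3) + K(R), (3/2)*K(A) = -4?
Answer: 1007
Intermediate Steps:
K(A) = -8/3 (K(A) = (2/3)*(-4) = -8/3)
L(R) = 13/3 (L(R) = (4 + 3) - 8/3 = 7 - 8/3 = 13/3)
a(Z, g) = 15 (a(Z, g) = 2 + 3*(13/3) = 2 + 13 = 15)
h(d, w) = 4*d*w (h(d, w) = (2*w)*(2*d) = 4*d*w)
h(17, a(4, -1)) - t(14, -1) = 4*17*15 - (14 - 1) = 1020 - 1*13 = 1020 - 13 = 1007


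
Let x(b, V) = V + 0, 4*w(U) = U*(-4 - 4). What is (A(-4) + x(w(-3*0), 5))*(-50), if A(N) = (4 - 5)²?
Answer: -300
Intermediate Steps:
A(N) = 1 (A(N) = (-1)² = 1)
w(U) = -2*U (w(U) = (U*(-4 - 4))/4 = (U*(-8))/4 = (-8*U)/4 = -2*U)
x(b, V) = V
(A(-4) + x(w(-3*0), 5))*(-50) = (1 + 5)*(-50) = 6*(-50) = -300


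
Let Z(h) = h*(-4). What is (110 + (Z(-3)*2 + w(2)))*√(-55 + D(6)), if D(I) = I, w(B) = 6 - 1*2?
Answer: 966*I ≈ 966.0*I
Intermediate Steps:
Z(h) = -4*h
w(B) = 4 (w(B) = 6 - 2 = 4)
(110 + (Z(-3)*2 + w(2)))*√(-55 + D(6)) = (110 + (-4*(-3)*2 + 4))*√(-55 + 6) = (110 + (12*2 + 4))*√(-49) = (110 + (24 + 4))*(7*I) = (110 + 28)*(7*I) = 138*(7*I) = 966*I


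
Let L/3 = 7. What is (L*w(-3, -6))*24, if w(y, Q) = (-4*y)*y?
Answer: -18144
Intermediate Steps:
L = 21 (L = 3*7 = 21)
w(y, Q) = -4*y²
(L*w(-3, -6))*24 = (21*(-4*(-3)²))*24 = (21*(-4*9))*24 = (21*(-36))*24 = -756*24 = -18144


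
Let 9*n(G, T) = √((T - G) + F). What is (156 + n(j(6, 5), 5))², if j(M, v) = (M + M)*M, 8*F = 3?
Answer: (5616 + I*√1066)²/1296 ≈ 24335.0 + 282.96*I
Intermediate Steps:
F = 3/8 (F = (⅛)*3 = 3/8 ≈ 0.37500)
j(M, v) = 2*M² (j(M, v) = (2*M)*M = 2*M²)
n(G, T) = √(3/8 + T - G)/9 (n(G, T) = √((T - G) + 3/8)/9 = √(3/8 + T - G)/9)
(156 + n(j(6, 5), 5))² = (156 + √(6 - 32*6² + 16*5)/36)² = (156 + √(6 - 32*36 + 80)/36)² = (156 + √(6 - 16*72 + 80)/36)² = (156 + √(6 - 1152 + 80)/36)² = (156 + √(-1066)/36)² = (156 + (I*√1066)/36)² = (156 + I*√1066/36)²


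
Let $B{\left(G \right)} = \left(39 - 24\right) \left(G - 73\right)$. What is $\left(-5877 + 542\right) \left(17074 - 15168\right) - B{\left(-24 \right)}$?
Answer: $-10167055$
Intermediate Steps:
$B{\left(G \right)} = -1095 + 15 G$ ($B{\left(G \right)} = 15 \left(-73 + G\right) = -1095 + 15 G$)
$\left(-5877 + 542\right) \left(17074 - 15168\right) - B{\left(-24 \right)} = \left(-5877 + 542\right) \left(17074 - 15168\right) - \left(-1095 + 15 \left(-24\right)\right) = \left(-5335\right) 1906 - \left(-1095 - 360\right) = -10168510 - -1455 = -10168510 + 1455 = -10167055$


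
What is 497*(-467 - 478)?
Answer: -469665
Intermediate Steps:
497*(-467 - 478) = 497*(-945) = -469665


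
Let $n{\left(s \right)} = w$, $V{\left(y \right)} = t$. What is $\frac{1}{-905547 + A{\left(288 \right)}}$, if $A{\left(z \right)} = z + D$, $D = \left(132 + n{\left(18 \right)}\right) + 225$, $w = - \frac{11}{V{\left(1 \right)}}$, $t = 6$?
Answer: $- \frac{6}{5429423} \approx -1.1051 \cdot 10^{-6}$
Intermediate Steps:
$V{\left(y \right)} = 6$
$w = - \frac{11}{6} \approx -1.8333$
$n{\left(s \right)} = - \frac{11}{6}$
$D = \frac{2131}{6}$ ($D = \left(132 - \frac{11}{6}\right) + 225 = \frac{781}{6} + 225 = \frac{2131}{6} \approx 355.17$)
$A{\left(z \right)} = \frac{2131}{6} + z$ ($A{\left(z \right)} = z + \frac{2131}{6} = \frac{2131}{6} + z$)
$\frac{1}{-905547 + A{\left(288 \right)}} = \frac{1}{-905547 + \left(\frac{2131}{6} + 288\right)} = \frac{1}{-905547 + \frac{3859}{6}} = \frac{1}{- \frac{5429423}{6}} = - \frac{6}{5429423}$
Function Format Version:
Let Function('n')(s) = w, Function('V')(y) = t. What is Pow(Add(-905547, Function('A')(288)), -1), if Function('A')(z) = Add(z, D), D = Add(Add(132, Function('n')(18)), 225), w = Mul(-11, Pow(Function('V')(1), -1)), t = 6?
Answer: Rational(-6, 5429423) ≈ -1.1051e-6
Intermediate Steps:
Function('V')(y) = 6
w = Rational(-11, 6) (w = Mul(-11, Pow(6, -1)) = Mul(-11, Rational(1, 6)) = Rational(-11, 6) ≈ -1.8333)
Function('n')(s) = Rational(-11, 6)
D = Rational(2131, 6) (D = Add(Add(132, Rational(-11, 6)), 225) = Add(Rational(781, 6), 225) = Rational(2131, 6) ≈ 355.17)
Function('A')(z) = Add(Rational(2131, 6), z) (Function('A')(z) = Add(z, Rational(2131, 6)) = Add(Rational(2131, 6), z))
Pow(Add(-905547, Function('A')(288)), -1) = Pow(Add(-905547, Add(Rational(2131, 6), 288)), -1) = Pow(Add(-905547, Rational(3859, 6)), -1) = Pow(Rational(-5429423, 6), -1) = Rational(-6, 5429423)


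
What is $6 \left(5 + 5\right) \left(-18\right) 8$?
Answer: $-8640$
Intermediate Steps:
$6 \left(5 + 5\right) \left(-18\right) 8 = 6 \cdot 10 \left(-18\right) 8 = 60 \left(-18\right) 8 = \left(-1080\right) 8 = -8640$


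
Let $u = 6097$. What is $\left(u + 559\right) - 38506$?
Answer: $-31850$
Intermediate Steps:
$\left(u + 559\right) - 38506 = \left(6097 + 559\right) - 38506 = 6656 - 38506 = -31850$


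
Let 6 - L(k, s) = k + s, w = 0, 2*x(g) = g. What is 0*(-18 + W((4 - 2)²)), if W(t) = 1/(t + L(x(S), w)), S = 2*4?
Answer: 0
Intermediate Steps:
S = 8
x(g) = g/2
L(k, s) = 6 - k - s (L(k, s) = 6 - (k + s) = 6 + (-k - s) = 6 - k - s)
W(t) = 1/(2 + t) (W(t) = 1/(t + (6 - 8/2 - 1*0)) = 1/(t + (6 - 1*4 + 0)) = 1/(t + (6 - 4 + 0)) = 1/(t + 2) = 1/(2 + t))
0*(-18 + W((4 - 2)²)) = 0*(-18 + 1/(2 + (4 - 2)²)) = 0*(-18 + 1/(2 + 2²)) = 0*(-18 + 1/(2 + 4)) = 0*(-18 + 1/6) = 0*(-18 + ⅙) = 0*(-107/6) = 0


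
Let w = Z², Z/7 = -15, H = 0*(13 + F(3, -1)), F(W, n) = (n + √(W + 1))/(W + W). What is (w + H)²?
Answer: 121550625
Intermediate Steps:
F(W, n) = (n + √(1 + W))/(2*W) (F(W, n) = (n + √(1 + W))/((2*W)) = (n + √(1 + W))*(1/(2*W)) = (n + √(1 + W))/(2*W))
H = 0 (H = 0*(13 + (½)*(-1 + √(1 + 3))/3) = 0*(13 + (½)*(⅓)*(-1 + √4)) = 0*(13 + (½)*(⅓)*(-1 + 2)) = 0*(13 + (½)*(⅓)*1) = 0*(13 + ⅙) = 0*(79/6) = 0)
Z = -105 (Z = 7*(-15) = -105)
w = 11025 (w = (-105)² = 11025)
(w + H)² = (11025 + 0)² = 11025² = 121550625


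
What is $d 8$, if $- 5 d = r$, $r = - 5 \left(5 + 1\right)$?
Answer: $48$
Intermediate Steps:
$r = -30$ ($r = \left(-5\right) 6 = -30$)
$d = 6$ ($d = \left(- \frac{1}{5}\right) \left(-30\right) = 6$)
$d 8 = 6 \cdot 8 = 48$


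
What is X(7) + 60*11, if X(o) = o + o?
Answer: 674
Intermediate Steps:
X(o) = 2*o
X(7) + 60*11 = 2*7 + 60*11 = 14 + 660 = 674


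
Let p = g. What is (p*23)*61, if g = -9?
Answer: -12627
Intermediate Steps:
p = -9
(p*23)*61 = -9*23*61 = -207*61 = -12627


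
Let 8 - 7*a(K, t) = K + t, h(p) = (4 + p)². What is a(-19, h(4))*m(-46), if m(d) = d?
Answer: 1702/7 ≈ 243.14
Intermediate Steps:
a(K, t) = 8/7 - K/7 - t/7 (a(K, t) = 8/7 - (K + t)/7 = 8/7 + (-K/7 - t/7) = 8/7 - K/7 - t/7)
a(-19, h(4))*m(-46) = (8/7 - ⅐*(-19) - (4 + 4)²/7)*(-46) = (8/7 + 19/7 - ⅐*8²)*(-46) = (8/7 + 19/7 - ⅐*64)*(-46) = (8/7 + 19/7 - 64/7)*(-46) = -37/7*(-46) = 1702/7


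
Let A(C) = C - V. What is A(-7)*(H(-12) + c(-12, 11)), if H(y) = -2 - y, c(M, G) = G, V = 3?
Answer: -210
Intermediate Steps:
A(C) = -3 + C (A(C) = C - 1*3 = C - 3 = -3 + C)
A(-7)*(H(-12) + c(-12, 11)) = (-3 - 7)*((-2 - 1*(-12)) + 11) = -10*((-2 + 12) + 11) = -10*(10 + 11) = -10*21 = -210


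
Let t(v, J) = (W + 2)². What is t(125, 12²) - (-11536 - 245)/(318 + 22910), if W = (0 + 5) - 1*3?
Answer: 383429/23228 ≈ 16.507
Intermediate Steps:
W = 2 (W = 5 - 3 = 2)
t(v, J) = 16 (t(v, J) = (2 + 2)² = 4² = 16)
t(125, 12²) - (-11536 - 245)/(318 + 22910) = 16 - (-11536 - 245)/(318 + 22910) = 16 - (-11781)/23228 = 16 - 1*(-11781/23228) = 16 + 11781/23228 = 383429/23228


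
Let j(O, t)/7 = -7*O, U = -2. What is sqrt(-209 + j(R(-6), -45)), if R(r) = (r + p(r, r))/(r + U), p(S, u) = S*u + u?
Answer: I*sqrt(62) ≈ 7.874*I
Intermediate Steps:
p(S, u) = u + S*u
R(r) = (r + r*(1 + r))/(-2 + r) (R(r) = (r + r*(1 + r))/(r - 2) = (r + r*(1 + r))/(-2 + r))
j(O, t) = -49*O (j(O, t) = 7*(-7*O) = -49*O)
sqrt(-209 + j(R(-6), -45)) = sqrt(-209 - (-294)*(2 - 6)/(-2 - 6)) = sqrt(-209 - (-294)*(-4)/(-8)) = sqrt(-209 - (-294)*(-1)*(-4)/8) = sqrt(-209 - 49*(-3)) = sqrt(-209 + 147) = sqrt(-62) = I*sqrt(62)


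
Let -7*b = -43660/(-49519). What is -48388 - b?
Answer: -16772833944/346633 ≈ -48388.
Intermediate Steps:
b = -43660/346633 (b = -(-43660)/(7*(-49519)) = -(-43660)*(-1)/(7*49519) = -1/7*43660/49519 = -43660/346633 ≈ -0.12595)
-48388 - b = -48388 - 1*(-43660/346633) = -48388 + 43660/346633 = -16772833944/346633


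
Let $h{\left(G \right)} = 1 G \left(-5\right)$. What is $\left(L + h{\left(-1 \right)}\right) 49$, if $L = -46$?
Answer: $-2009$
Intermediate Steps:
$h{\left(G \right)} = - 5 G$ ($h{\left(G \right)} = G \left(-5\right) = - 5 G$)
$\left(L + h{\left(-1 \right)}\right) 49 = \left(-46 - -5\right) 49 = \left(-46 + 5\right) 49 = \left(-41\right) 49 = -2009$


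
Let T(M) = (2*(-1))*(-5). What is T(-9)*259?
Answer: 2590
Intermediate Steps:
T(M) = 10 (T(M) = -2*(-5) = 10)
T(-9)*259 = 10*259 = 2590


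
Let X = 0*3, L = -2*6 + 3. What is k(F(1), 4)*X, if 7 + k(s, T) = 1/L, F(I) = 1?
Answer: 0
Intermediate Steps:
L = -9 (L = -12 + 3 = -9)
k(s, T) = -64/9 (k(s, T) = -7 + 1/(-9) = -7 - 1/9 = -64/9)
X = 0
k(F(1), 4)*X = -64/9*0 = 0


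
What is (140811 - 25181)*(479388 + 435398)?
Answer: 105776705180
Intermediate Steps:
(140811 - 25181)*(479388 + 435398) = 115630*914786 = 105776705180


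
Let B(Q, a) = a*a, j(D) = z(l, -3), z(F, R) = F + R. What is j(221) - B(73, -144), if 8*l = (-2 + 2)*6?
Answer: -20739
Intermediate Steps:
l = 0 (l = ((-2 + 2)*6)/8 = (0*6)/8 = (⅛)*0 = 0)
j(D) = -3 (j(D) = 0 - 3 = -3)
B(Q, a) = a²
j(221) - B(73, -144) = -3 - 1*(-144)² = -3 - 1*20736 = -3 - 20736 = -20739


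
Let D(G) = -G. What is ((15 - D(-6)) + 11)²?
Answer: 400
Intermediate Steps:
((15 - D(-6)) + 11)² = ((15 - (-1)*(-6)) + 11)² = ((15 - 1*6) + 11)² = ((15 - 6) + 11)² = (9 + 11)² = 20² = 400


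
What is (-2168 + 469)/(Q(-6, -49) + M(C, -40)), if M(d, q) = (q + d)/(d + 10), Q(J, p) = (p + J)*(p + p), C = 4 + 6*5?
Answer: -37378/118577 ≈ -0.31522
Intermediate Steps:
C = 34 (C = 4 + 30 = 34)
Q(J, p) = 2*p*(J + p) (Q(J, p) = (J + p)*(2*p) = 2*p*(J + p))
M(d, q) = (d + q)/(10 + d)
(-2168 + 469)/(Q(-6, -49) + M(C, -40)) = (-2168 + 469)/(2*(-49)*(-6 - 49) + (34 - 40)/(10 + 34)) = -1699/(2*(-49)*(-55) - 6/44) = -1699/(5390 + (1/44)*(-6)) = -1699/(5390 - 3/22) = -1699/118577/22 = -1699*22/118577 = -37378/118577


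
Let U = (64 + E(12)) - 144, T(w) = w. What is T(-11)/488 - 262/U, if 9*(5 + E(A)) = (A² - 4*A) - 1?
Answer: 571667/163480 ≈ 3.4969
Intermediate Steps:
E(A) = -46/9 - 4*A/9 + A²/9 (E(A) = -5 + ((A² - 4*A) - 1)/9 = -5 + (-1 + A² - 4*A)/9 = -5 + (-⅑ - 4*A/9 + A²/9) = -46/9 - 4*A/9 + A²/9)
U = -670/9 (U = (64 + (-46/9 - 4/9*12 + (⅑)*12²)) - 144 = (64 + (-46/9 - 16/3 + (⅑)*144)) - 144 = (64 + (-46/9 - 16/3 + 16)) - 144 = (64 + 50/9) - 144 = 626/9 - 144 = -670/9 ≈ -74.444)
T(-11)/488 - 262/U = -11/488 - 262/(-670/9) = -11*1/488 - 262*(-9/670) = -11/488 + 1179/335 = 571667/163480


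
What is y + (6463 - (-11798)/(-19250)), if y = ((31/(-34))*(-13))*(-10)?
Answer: 1038013717/163625 ≈ 6343.9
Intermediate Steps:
y = -2015/17 (y = ((31*(-1/34))*(-13))*(-10) = -31/34*(-13)*(-10) = (403/34)*(-10) = -2015/17 ≈ -118.53)
y + (6463 - (-11798)/(-19250)) = -2015/17 + (6463 - (-11798)/(-19250)) = -2015/17 + (6463 - (-11798)*(-1)/19250) = -2015/17 + (6463 - 1*5899/9625) = -2015/17 + (6463 - 5899/9625) = -2015/17 + 62200476/9625 = 1038013717/163625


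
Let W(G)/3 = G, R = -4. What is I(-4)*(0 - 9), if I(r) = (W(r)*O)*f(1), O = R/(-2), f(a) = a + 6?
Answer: 1512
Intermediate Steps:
f(a) = 6 + a
W(G) = 3*G
O = 2 (O = -4/(-2) = -4*(-½) = 2)
I(r) = 42*r (I(r) = ((3*r)*2)*(6 + 1) = (6*r)*7 = 42*r)
I(-4)*(0 - 9) = (42*(-4))*(0 - 9) = -168*(-9) = 1512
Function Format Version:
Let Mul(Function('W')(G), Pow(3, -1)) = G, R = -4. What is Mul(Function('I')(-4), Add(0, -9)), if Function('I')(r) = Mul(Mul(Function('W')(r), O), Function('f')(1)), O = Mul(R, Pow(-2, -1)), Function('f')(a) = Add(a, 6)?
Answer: 1512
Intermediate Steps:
Function('f')(a) = Add(6, a)
Function('W')(G) = Mul(3, G)
O = 2 (O = Mul(-4, Pow(-2, -1)) = Mul(-4, Rational(-1, 2)) = 2)
Function('I')(r) = Mul(42, r) (Function('I')(r) = Mul(Mul(Mul(3, r), 2), Add(6, 1)) = Mul(Mul(6, r), 7) = Mul(42, r))
Mul(Function('I')(-4), Add(0, -9)) = Mul(Mul(42, -4), Add(0, -9)) = Mul(-168, -9) = 1512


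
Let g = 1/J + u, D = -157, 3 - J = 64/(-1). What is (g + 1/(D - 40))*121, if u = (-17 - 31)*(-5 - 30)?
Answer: 2683108450/13199 ≈ 2.0328e+5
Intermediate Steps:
J = 67 (J = 3 - 64/(-1) = 3 - 64*(-1) = 3 - 1*(-64) = 3 + 64 = 67)
u = 1680 (u = -48*(-35) = 1680)
g = 112561/67 (g = 1/67 + 1680 = 112561/67 ≈ 1680.0)
(g + 1/(D - 40))*121 = (112561/67 + 1/(-157 - 40))*121 = (112561/67 + 1/(-197))*121 = (112561/67 - 1/197)*121 = (22174450/13199)*121 = 2683108450/13199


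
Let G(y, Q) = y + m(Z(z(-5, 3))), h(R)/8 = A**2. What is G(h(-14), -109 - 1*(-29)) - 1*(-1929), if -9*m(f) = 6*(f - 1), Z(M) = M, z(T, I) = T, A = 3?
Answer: 2005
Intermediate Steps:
h(R) = 72 (h(R) = 8*3**2 = 8*9 = 72)
m(f) = 2/3 - 2*f/3 (m(f) = -2*(f - 1)/3 = -2*(-1 + f)/3 = -(-6 + 6*f)/9 = 2/3 - 2*f/3)
G(y, Q) = 4 + y (G(y, Q) = y + (2/3 - 2/3*(-5)) = y + (2/3 + 10/3) = y + 4 = 4 + y)
G(h(-14), -109 - 1*(-29)) - 1*(-1929) = (4 + 72) - 1*(-1929) = 76 + 1929 = 2005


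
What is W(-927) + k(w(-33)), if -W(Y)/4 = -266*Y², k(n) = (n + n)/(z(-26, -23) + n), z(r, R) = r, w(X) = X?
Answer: 53945237370/59 ≈ 9.1433e+8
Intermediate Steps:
k(n) = 2*n/(-26 + n) (k(n) = (n + n)/(-26 + n) = (2*n)/(-26 + n) = 2*n/(-26 + n))
W(Y) = 1064*Y² (W(Y) = -(-1064)*Y² = 1064*Y²)
W(-927) + k(w(-33)) = 1064*(-927)² + 2*(-33)/(-26 - 33) = 1064*859329 + 2*(-33)/(-59) = 914326056 + 2*(-33)*(-1/59) = 914326056 + 66/59 = 53945237370/59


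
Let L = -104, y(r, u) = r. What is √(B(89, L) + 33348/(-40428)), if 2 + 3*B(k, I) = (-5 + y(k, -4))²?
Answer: √2964294383/1123 ≈ 48.482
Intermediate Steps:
B(k, I) = -⅔ + (-5 + k)²/3
√(B(89, L) + 33348/(-40428)) = √((-⅔ + (-5 + 89)²/3) + 33348/(-40428)) = √((-⅔ + (⅓)*84²) + 33348*(-1/40428)) = √((-⅔ + (⅓)*7056) - 2779/3369) = √((-⅔ + 2352) - 2779/3369) = √(7054/3 - 2779/3369) = √(2639621/1123) = √2964294383/1123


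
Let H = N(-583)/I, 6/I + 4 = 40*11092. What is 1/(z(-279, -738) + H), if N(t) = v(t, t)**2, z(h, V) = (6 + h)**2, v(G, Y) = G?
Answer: 1/25133506523 ≈ 3.9788e-11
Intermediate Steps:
I = 1/73946 (I = 6/(-4 + 40*11092) = 6/(-4 + 443680) = 6/443676 = 6*(1/443676) = 1/73946 ≈ 1.3523e-5)
N(t) = t**2
H = 25133431994 (H = (-583)**2/(1/73946) = 339889*73946 = 25133431994)
1/(z(-279, -738) + H) = 1/((6 - 279)**2 + 25133431994) = 1/((-273)**2 + 25133431994) = 1/(74529 + 25133431994) = 1/25133506523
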